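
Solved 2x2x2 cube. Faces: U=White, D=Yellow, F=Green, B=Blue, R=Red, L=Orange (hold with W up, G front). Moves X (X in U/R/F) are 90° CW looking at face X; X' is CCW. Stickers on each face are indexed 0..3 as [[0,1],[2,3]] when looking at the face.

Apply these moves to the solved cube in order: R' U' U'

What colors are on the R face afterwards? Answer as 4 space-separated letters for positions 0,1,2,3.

Answer: O O R R

Derivation:
After move 1 (R'): R=RRRR U=WBWB F=GWGW D=YGYG B=YBYB
After move 2 (U'): U=BBWW F=OOGW R=GWRR B=RRYB L=YBOO
After move 3 (U'): U=BWBW F=YBGW R=OORR B=GWYB L=RROO
Query: R face = OORR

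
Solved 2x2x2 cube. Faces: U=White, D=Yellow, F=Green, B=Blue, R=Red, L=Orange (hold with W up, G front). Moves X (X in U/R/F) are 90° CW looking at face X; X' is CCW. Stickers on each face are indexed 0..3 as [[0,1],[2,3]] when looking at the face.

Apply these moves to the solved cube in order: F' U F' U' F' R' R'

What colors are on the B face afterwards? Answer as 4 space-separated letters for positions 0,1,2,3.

After move 1 (F'): F=GGGG U=WWRR R=YRYR D=OOYY L=OWOW
After move 2 (U): U=RWRW F=YRGG R=BBYR B=OWBB L=GGOW
After move 3 (F'): F=RGYG U=RWBY R=OBOR D=GWYY L=GWOR
After move 4 (U'): U=WYRB F=GWYG R=RGOR B=OBBB L=OWOR
After move 5 (F'): F=WGGY U=WYRO R=WGGR D=WRYY L=OBOR
After move 6 (R'): R=GRWG U=WBRO F=WYGO D=WGYY B=YBRB
After move 7 (R'): R=RGGW U=WRRY F=WBGO D=WYYO B=YBGB
Query: B face = YBGB

Answer: Y B G B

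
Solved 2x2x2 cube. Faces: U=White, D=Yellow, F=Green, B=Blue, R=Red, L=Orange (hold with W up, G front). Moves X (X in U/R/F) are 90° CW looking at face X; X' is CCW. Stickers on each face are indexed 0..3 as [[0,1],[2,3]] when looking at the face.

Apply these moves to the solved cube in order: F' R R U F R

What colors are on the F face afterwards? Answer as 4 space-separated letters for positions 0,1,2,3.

Answer: G G B R

Derivation:
After move 1 (F'): F=GGGG U=WWRR R=YRYR D=OOYY L=OWOW
After move 2 (R): R=YYRR U=WGRG F=GOGY D=OBYB B=RBWB
After move 3 (R): R=RYRY U=WORY F=GBGB D=OWYR B=GBGB
After move 4 (U): U=RWYO F=RYGB R=GBRY B=OWGB L=GBOW
After move 5 (F): F=GRBY U=RWWB R=YBOY D=RGYR L=GOOW
After move 6 (R): R=OYYB U=RRWY F=GGBR D=RGYO B=BWWB
Query: F face = GGBR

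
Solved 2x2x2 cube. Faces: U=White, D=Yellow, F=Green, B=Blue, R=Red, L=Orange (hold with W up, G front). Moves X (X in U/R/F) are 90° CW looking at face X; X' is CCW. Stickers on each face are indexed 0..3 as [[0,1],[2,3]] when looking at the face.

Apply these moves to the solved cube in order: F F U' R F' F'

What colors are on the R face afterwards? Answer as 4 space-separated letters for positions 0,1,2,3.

Answer: R G B G

Derivation:
After move 1 (F): F=GGGG U=WWOO R=WRWR D=RRYY L=OYOY
After move 2 (F): F=GGGG U=WWYY R=OROR D=WWYY L=OROR
After move 3 (U'): U=WYWY F=ORGG R=GGOR B=ORBB L=BBOR
After move 4 (R): R=OGRG U=WRWG F=OWGY D=WBYO B=YRYB
After move 5 (F'): F=WYOG U=WROR R=BGWG D=BRYO L=BGOW
After move 6 (F'): F=YGWO U=WRBW R=RGBG D=GWYO L=BROO
Query: R face = RGBG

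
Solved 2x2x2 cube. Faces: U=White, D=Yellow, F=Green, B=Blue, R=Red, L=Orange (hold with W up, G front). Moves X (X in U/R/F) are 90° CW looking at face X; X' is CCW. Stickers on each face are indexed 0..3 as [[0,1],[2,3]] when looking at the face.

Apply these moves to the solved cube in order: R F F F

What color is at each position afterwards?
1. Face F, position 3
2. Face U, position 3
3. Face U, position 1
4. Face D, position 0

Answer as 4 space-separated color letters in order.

After move 1 (R): R=RRRR U=WGWG F=GYGY D=YBYB B=WBWB
After move 2 (F): F=GGYY U=WGOO R=WRGR D=RRYB L=OYOB
After move 3 (F): F=YGYG U=WGBY R=OROR D=GWYB L=OROR
After move 4 (F): F=YYGG U=WGRR R=BRYR D=OOYB L=OGOW
Query 1: F[3] = G
Query 2: U[3] = R
Query 3: U[1] = G
Query 4: D[0] = O

Answer: G R G O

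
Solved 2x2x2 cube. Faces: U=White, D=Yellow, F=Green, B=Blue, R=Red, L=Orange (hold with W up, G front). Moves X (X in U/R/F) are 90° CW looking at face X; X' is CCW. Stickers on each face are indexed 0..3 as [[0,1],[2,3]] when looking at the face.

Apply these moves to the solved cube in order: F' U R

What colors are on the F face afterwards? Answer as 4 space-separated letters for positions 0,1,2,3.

Answer: Y O G Y

Derivation:
After move 1 (F'): F=GGGG U=WWRR R=YRYR D=OOYY L=OWOW
After move 2 (U): U=RWRW F=YRGG R=BBYR B=OWBB L=GGOW
After move 3 (R): R=YBRB U=RRRG F=YOGY D=OBYO B=WWWB
Query: F face = YOGY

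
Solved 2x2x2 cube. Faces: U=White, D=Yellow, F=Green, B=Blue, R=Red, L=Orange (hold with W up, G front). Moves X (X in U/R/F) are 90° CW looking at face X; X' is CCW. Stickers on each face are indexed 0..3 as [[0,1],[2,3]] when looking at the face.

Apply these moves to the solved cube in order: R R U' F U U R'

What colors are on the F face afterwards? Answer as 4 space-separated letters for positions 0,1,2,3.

After move 1 (R): R=RRRR U=WGWG F=GYGY D=YBYB B=WBWB
After move 2 (R): R=RRRR U=WYWY F=GBGB D=YWYW B=GBGB
After move 3 (U'): U=YYWW F=OOGB R=GBRR B=RRGB L=GBOO
After move 4 (F): F=GOBO U=YYOB R=WBWR D=RGYW L=GYOW
After move 5 (U): U=OYBY F=WBBO R=RRWR B=GYGB L=GOOW
After move 6 (U): U=BOYY F=RRBO R=GYWR B=GOGB L=WBOW
After move 7 (R'): R=YRGW U=BGYG F=ROBY D=RRYO B=WOGB
Query: F face = ROBY

Answer: R O B Y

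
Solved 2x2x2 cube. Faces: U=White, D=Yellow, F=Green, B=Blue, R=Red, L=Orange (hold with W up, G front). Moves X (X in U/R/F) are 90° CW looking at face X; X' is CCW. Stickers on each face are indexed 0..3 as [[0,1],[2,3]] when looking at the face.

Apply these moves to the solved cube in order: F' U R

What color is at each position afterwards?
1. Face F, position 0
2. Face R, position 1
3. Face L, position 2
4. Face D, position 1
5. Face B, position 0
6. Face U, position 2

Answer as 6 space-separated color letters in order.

Answer: Y B O B W R

Derivation:
After move 1 (F'): F=GGGG U=WWRR R=YRYR D=OOYY L=OWOW
After move 2 (U): U=RWRW F=YRGG R=BBYR B=OWBB L=GGOW
After move 3 (R): R=YBRB U=RRRG F=YOGY D=OBYO B=WWWB
Query 1: F[0] = Y
Query 2: R[1] = B
Query 3: L[2] = O
Query 4: D[1] = B
Query 5: B[0] = W
Query 6: U[2] = R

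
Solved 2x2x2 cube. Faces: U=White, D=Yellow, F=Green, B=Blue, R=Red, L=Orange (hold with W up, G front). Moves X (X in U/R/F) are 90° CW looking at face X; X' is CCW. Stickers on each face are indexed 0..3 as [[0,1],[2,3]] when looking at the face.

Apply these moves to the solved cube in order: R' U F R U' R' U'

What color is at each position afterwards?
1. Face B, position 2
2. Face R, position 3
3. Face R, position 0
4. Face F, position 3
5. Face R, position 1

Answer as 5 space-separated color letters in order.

After move 1 (R'): R=RRRR U=WBWB F=GWGW D=YGYG B=YBYB
After move 2 (U): U=WWBB F=RRGW R=YBRR B=OOYB L=GWOO
After move 3 (F): F=GRWR U=WWOW R=BBBR D=RYYG L=GYOG
After move 4 (R): R=BBRB U=WROR F=GYWG D=RYYO B=WOWB
After move 5 (U'): U=RRWO F=GYWG R=GYRB B=BBWB L=WOOG
After move 6 (R'): R=YBGR U=RWWB F=GRWO D=RYYG B=OBYB
After move 7 (U'): U=WBRW F=WOWO R=GRGR B=YBYB L=OBOG
Query 1: B[2] = Y
Query 2: R[3] = R
Query 3: R[0] = G
Query 4: F[3] = O
Query 5: R[1] = R

Answer: Y R G O R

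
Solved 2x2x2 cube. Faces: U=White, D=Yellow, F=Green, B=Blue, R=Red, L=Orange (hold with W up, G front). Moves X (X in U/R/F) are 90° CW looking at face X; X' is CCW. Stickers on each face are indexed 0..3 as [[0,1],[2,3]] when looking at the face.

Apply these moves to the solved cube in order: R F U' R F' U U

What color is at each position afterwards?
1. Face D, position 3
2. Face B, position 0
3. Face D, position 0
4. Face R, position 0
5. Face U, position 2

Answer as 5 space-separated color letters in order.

After move 1 (R): R=RRRR U=WGWG F=GYGY D=YBYB B=WBWB
After move 2 (F): F=GGYY U=WGOO R=WRGR D=RRYB L=OYOB
After move 3 (U'): U=GOWO F=OYYY R=GGGR B=WRWB L=WBOB
After move 4 (R): R=GGRG U=GYWY F=ORYB D=RWYW B=OROB
After move 5 (F'): F=RBOY U=GYGR R=WGRG D=BBYW L=WYOW
After move 6 (U): U=GGRY F=WGOY R=ORRG B=WYOB L=RBOW
After move 7 (U): U=RGYG F=OROY R=WYRG B=RBOB L=WGOW
Query 1: D[3] = W
Query 2: B[0] = R
Query 3: D[0] = B
Query 4: R[0] = W
Query 5: U[2] = Y

Answer: W R B W Y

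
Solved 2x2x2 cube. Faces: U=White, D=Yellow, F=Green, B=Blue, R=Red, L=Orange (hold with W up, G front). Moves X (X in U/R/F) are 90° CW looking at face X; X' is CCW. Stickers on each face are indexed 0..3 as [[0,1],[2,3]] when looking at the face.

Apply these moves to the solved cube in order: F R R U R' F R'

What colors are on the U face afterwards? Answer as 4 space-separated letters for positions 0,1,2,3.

Answer: O W Y O

Derivation:
After move 1 (F): F=GGGG U=WWOO R=WRWR D=RRYY L=OYOY
After move 2 (R): R=WWRR U=WGOG F=GRGY D=RBYB B=OBWB
After move 3 (R): R=RWRW U=WROY F=GBGB D=RWYO B=GBGB
After move 4 (U): U=OWYR F=RWGB R=GBRW B=OYGB L=GBOY
After move 5 (R'): R=BWGR U=OGYO F=RWGR D=RWYB B=OYWB
After move 6 (F): F=GRRW U=OGYB R=YWOR D=GBYB L=GROW
After move 7 (R'): R=WRYO U=OWYO F=GGRB D=GRYW B=BYBB
Query: U face = OWYO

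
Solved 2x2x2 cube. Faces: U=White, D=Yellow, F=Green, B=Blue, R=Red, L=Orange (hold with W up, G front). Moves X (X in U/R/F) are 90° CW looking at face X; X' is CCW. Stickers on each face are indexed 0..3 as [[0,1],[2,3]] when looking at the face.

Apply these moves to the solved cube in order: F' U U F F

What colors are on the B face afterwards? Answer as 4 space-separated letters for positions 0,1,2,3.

After move 1 (F'): F=GGGG U=WWRR R=YRYR D=OOYY L=OWOW
After move 2 (U): U=RWRW F=YRGG R=BBYR B=OWBB L=GGOW
After move 3 (U): U=RRWW F=BBGG R=OWYR B=GGBB L=YROW
After move 4 (F): F=GBGB U=RRWR R=WWWR D=YOYY L=YOOO
After move 5 (F): F=GGBB U=RROO R=WWRR D=WWYY L=YYOO
Query: B face = GGBB

Answer: G G B B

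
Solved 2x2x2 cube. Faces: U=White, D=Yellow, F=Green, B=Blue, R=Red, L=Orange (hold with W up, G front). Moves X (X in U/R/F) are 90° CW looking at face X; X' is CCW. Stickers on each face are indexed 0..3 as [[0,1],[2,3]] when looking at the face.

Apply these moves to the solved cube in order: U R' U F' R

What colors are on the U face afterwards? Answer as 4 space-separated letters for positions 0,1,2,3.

After move 1 (U): U=WWWW F=RRGG R=BBRR B=OOBB L=GGOO
After move 2 (R'): R=BRBR U=WBWO F=RWGW D=YRYG B=YOYB
After move 3 (U): U=WWOB F=BRGW R=YOBR B=GGYB L=RWOO
After move 4 (F'): F=RWBG U=WWYB R=ROYR D=WOYG L=RBOO
After move 5 (R): R=YRRO U=WWYG F=ROBG D=WYYG B=BGWB
Query: U face = WWYG

Answer: W W Y G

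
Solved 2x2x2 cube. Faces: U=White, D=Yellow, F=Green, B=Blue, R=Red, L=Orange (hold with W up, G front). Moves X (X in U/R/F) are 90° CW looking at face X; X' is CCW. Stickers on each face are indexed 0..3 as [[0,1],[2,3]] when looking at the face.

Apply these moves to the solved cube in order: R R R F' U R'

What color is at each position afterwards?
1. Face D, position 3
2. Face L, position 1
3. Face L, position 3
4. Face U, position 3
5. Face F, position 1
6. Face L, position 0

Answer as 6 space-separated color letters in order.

After move 1 (R): R=RRRR U=WGWG F=GYGY D=YBYB B=WBWB
After move 2 (R): R=RRRR U=WYWY F=GBGB D=YWYW B=GBGB
After move 3 (R): R=RRRR U=WBWB F=GWGW D=YGYG B=YBYB
After move 4 (F'): F=WWGG U=WBRR R=GRYR D=OOYG L=OBOW
After move 5 (U): U=RWRB F=GRGG R=YBYR B=OBYB L=WWOW
After move 6 (R'): R=BRYY U=RYRO F=GWGB D=ORYG B=GBOB
Query 1: D[3] = G
Query 2: L[1] = W
Query 3: L[3] = W
Query 4: U[3] = O
Query 5: F[1] = W
Query 6: L[0] = W

Answer: G W W O W W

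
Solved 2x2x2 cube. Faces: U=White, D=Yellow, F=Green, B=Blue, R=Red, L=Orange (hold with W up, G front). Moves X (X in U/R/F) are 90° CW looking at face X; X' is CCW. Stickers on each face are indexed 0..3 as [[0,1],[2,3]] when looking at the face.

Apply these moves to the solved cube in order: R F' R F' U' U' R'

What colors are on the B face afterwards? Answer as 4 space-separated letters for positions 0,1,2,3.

After move 1 (R): R=RRRR U=WGWG F=GYGY D=YBYB B=WBWB
After move 2 (F'): F=YYGG U=WGRR R=BRYR D=OOYB L=OGOW
After move 3 (R): R=YBRR U=WYRG F=YOGB D=OWYW B=RBGB
After move 4 (F'): F=OBYG U=WYYR R=WBOR D=GWYW L=OGOR
After move 5 (U'): U=YRWY F=OGYG R=OBOR B=WBGB L=RBOR
After move 6 (U'): U=RYYW F=RBYG R=OGOR B=OBGB L=WBOR
After move 7 (R'): R=GROO U=RGYO F=RYYW D=GBYG B=WBWB
Query: B face = WBWB

Answer: W B W B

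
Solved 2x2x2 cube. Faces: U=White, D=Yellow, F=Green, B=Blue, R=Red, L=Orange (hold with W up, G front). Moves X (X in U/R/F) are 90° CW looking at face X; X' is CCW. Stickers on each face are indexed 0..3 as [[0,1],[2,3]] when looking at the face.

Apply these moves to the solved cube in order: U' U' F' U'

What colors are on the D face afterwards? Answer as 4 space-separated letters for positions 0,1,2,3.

After move 1 (U'): U=WWWW F=OOGG R=GGRR B=RRBB L=BBOO
After move 2 (U'): U=WWWW F=BBGG R=OORR B=GGBB L=RROO
After move 3 (F'): F=BGBG U=WWOR R=YOYR D=ROYY L=RWOW
After move 4 (U'): U=WRWO F=RWBG R=BGYR B=YOBB L=GGOW
Query: D face = ROYY

Answer: R O Y Y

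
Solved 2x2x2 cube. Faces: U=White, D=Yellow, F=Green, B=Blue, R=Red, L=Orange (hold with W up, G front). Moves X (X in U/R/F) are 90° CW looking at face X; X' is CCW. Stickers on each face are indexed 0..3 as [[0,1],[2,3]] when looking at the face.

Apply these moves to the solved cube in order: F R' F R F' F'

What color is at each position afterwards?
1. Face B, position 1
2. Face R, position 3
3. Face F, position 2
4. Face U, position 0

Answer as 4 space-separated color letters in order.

Answer: B R R W

Derivation:
After move 1 (F): F=GGGG U=WWOO R=WRWR D=RRYY L=OYOY
After move 2 (R'): R=RRWW U=WBOB F=GWGO D=RGYG B=YBRB
After move 3 (F): F=GGOW U=WBYY R=ORBW D=WRYG L=OROG
After move 4 (R): R=BOWR U=WGYW F=GROG D=WRYY B=YBBB
After move 5 (F'): F=RGGO U=WGBW R=ROWR D=RGYY L=OWOY
After move 6 (F'): F=GORG U=WGRW R=GORR D=WYYY L=OWOB
Query 1: B[1] = B
Query 2: R[3] = R
Query 3: F[2] = R
Query 4: U[0] = W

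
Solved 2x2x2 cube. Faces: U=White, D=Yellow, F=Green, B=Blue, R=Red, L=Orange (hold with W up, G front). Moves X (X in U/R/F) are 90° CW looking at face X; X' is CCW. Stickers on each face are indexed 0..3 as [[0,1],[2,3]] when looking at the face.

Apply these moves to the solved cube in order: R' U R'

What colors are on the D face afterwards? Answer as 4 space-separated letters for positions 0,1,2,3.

After move 1 (R'): R=RRRR U=WBWB F=GWGW D=YGYG B=YBYB
After move 2 (U): U=WWBB F=RRGW R=YBRR B=OOYB L=GWOO
After move 3 (R'): R=BRYR U=WYBO F=RWGB D=YRYW B=GOGB
Query: D face = YRYW

Answer: Y R Y W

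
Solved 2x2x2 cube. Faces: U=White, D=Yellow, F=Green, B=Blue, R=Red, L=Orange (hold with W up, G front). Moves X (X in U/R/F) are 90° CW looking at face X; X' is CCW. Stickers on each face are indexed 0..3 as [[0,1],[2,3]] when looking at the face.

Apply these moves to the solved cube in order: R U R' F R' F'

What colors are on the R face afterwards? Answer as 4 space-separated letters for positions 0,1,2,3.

After move 1 (R): R=RRRR U=WGWG F=GYGY D=YBYB B=WBWB
After move 2 (U): U=WWGG F=RRGY R=WBRR B=OOWB L=GYOO
After move 3 (R'): R=BRWR U=WWGO F=RWGG D=YRYY B=BOBB
After move 4 (F): F=GRGW U=WWOY R=GROR D=WBYY L=GYOR
After move 5 (R'): R=RRGO U=WBOB F=GWGY D=WRYW B=YOBB
After move 6 (F'): F=WYGG U=WBRG R=RRWO D=YRYW L=GBOO
Query: R face = RRWO

Answer: R R W O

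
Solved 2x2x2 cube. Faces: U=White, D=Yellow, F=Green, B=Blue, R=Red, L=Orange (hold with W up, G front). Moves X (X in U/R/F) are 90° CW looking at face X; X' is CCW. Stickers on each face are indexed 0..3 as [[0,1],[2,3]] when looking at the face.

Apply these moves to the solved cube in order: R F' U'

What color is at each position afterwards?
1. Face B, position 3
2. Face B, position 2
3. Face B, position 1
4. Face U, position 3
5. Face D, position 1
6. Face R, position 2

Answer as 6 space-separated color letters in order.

After move 1 (R): R=RRRR U=WGWG F=GYGY D=YBYB B=WBWB
After move 2 (F'): F=YYGG U=WGRR R=BRYR D=OOYB L=OGOW
After move 3 (U'): U=GRWR F=OGGG R=YYYR B=BRWB L=WBOW
Query 1: B[3] = B
Query 2: B[2] = W
Query 3: B[1] = R
Query 4: U[3] = R
Query 5: D[1] = O
Query 6: R[2] = Y

Answer: B W R R O Y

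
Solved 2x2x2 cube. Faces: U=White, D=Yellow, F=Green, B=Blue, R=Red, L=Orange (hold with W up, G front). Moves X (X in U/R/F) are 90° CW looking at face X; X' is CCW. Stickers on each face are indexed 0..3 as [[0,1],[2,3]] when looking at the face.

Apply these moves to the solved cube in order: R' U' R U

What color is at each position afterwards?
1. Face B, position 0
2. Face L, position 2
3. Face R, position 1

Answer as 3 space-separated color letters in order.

After move 1 (R'): R=RRRR U=WBWB F=GWGW D=YGYG B=YBYB
After move 2 (U'): U=BBWW F=OOGW R=GWRR B=RRYB L=YBOO
After move 3 (R): R=RGRW U=BOWW F=OGGG D=YYYR B=WRBB
After move 4 (U): U=WBWO F=RGGG R=WRRW B=YBBB L=OGOO
Query 1: B[0] = Y
Query 2: L[2] = O
Query 3: R[1] = R

Answer: Y O R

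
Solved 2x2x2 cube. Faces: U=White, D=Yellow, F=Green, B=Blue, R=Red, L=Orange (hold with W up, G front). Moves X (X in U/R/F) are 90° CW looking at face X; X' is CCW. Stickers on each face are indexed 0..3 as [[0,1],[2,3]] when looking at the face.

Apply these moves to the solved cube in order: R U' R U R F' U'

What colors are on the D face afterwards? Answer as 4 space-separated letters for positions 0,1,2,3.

Answer: B O Y W

Derivation:
After move 1 (R): R=RRRR U=WGWG F=GYGY D=YBYB B=WBWB
After move 2 (U'): U=GGWW F=OOGY R=GYRR B=RRWB L=WBOO
After move 3 (R): R=RGRY U=GOWY F=OBGB D=YWYR B=WRGB
After move 4 (U): U=WGYO F=RGGB R=WRRY B=WBGB L=OBOO
After move 5 (R): R=RWYR U=WGYB F=RWGR D=YGYW B=OBGB
After move 6 (F'): F=WRRG U=WGRY R=GWYR D=BOYW L=OBOY
After move 7 (U'): U=GYWR F=OBRG R=WRYR B=GWGB L=OBOY
Query: D face = BOYW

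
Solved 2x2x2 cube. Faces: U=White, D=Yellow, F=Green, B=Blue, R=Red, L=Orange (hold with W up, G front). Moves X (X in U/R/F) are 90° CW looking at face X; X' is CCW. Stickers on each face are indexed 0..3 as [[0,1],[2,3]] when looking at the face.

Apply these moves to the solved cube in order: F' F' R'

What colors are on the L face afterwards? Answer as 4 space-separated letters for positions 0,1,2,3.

After move 1 (F'): F=GGGG U=WWRR R=YRYR D=OOYY L=OWOW
After move 2 (F'): F=GGGG U=WWYY R=OROR D=WWYY L=OROR
After move 3 (R'): R=RROO U=WBYB F=GWGY D=WGYG B=YBWB
Query: L face = OROR

Answer: O R O R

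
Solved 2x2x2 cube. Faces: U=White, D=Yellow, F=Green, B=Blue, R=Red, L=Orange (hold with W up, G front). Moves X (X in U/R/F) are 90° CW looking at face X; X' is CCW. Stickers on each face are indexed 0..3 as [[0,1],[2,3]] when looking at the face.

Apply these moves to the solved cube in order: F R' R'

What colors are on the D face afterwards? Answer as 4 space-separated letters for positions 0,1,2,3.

After move 1 (F): F=GGGG U=WWOO R=WRWR D=RRYY L=OYOY
After move 2 (R'): R=RRWW U=WBOB F=GWGO D=RGYG B=YBRB
After move 3 (R'): R=RWRW U=WROY F=GBGB D=RWYO B=GBGB
Query: D face = RWYO

Answer: R W Y O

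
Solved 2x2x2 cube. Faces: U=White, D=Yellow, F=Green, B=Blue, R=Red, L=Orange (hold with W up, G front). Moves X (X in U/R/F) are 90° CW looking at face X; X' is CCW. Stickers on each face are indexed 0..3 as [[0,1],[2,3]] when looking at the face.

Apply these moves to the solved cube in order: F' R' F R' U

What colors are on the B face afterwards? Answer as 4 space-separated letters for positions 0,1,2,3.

After move 1 (F'): F=GGGG U=WWRR R=YRYR D=OOYY L=OWOW
After move 2 (R'): R=RRYY U=WBRB F=GWGR D=OGYG B=YBOB
After move 3 (F): F=GGRW U=WBWW R=RRBY D=YRYG L=OOOG
After move 4 (R'): R=RYRB U=WOWY F=GBRW D=YGYW B=GBRB
After move 5 (U): U=WWYO F=RYRW R=GBRB B=OORB L=GBOG
Query: B face = OORB

Answer: O O R B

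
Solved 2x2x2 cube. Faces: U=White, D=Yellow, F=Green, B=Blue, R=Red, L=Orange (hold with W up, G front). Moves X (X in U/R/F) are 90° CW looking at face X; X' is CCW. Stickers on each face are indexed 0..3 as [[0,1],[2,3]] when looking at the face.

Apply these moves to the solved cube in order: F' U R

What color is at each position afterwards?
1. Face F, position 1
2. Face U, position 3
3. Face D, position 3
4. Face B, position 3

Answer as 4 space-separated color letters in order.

After move 1 (F'): F=GGGG U=WWRR R=YRYR D=OOYY L=OWOW
After move 2 (U): U=RWRW F=YRGG R=BBYR B=OWBB L=GGOW
After move 3 (R): R=YBRB U=RRRG F=YOGY D=OBYO B=WWWB
Query 1: F[1] = O
Query 2: U[3] = G
Query 3: D[3] = O
Query 4: B[3] = B

Answer: O G O B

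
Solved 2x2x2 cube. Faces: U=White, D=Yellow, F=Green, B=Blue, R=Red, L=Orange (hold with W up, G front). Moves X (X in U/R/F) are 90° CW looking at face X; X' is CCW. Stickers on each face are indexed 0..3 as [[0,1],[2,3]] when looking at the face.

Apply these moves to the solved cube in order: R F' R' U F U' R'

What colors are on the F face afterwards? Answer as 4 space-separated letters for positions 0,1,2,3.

After move 1 (R): R=RRRR U=WGWG F=GYGY D=YBYB B=WBWB
After move 2 (F'): F=YYGG U=WGRR R=BRYR D=OOYB L=OGOW
After move 3 (R'): R=RRBY U=WWRW F=YGGR D=OYYG B=BBOB
After move 4 (U): U=RWWW F=RRGR R=BBBY B=OGOB L=YGOW
After move 5 (F): F=GRRR U=RWWG R=WBWY D=BBYG L=YOOY
After move 6 (U'): U=WGRW F=YORR R=GRWY B=WBOB L=OGOY
After move 7 (R'): R=RYGW U=WORW F=YGRW D=BOYR B=GBBB
Query: F face = YGRW

Answer: Y G R W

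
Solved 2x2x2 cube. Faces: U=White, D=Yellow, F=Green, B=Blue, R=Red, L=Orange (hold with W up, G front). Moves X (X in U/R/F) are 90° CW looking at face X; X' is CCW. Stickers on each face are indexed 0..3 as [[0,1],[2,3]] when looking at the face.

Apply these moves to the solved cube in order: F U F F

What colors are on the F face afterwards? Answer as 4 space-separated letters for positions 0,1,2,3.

Answer: G G R W

Derivation:
After move 1 (F): F=GGGG U=WWOO R=WRWR D=RRYY L=OYOY
After move 2 (U): U=OWOW F=WRGG R=BBWR B=OYBB L=GGOY
After move 3 (F): F=GWGR U=OWYG R=OBWR D=WBYY L=GROR
After move 4 (F): F=GGRW U=OWRR R=YBGR D=WOYY L=GWOB
Query: F face = GGRW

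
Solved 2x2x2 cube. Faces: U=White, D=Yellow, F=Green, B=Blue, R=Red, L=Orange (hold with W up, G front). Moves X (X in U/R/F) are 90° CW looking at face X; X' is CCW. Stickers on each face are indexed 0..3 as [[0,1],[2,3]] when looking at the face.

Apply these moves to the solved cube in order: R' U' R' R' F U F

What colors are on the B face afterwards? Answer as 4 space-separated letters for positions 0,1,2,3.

After move 1 (R'): R=RRRR U=WBWB F=GWGW D=YGYG B=YBYB
After move 2 (U'): U=BBWW F=OOGW R=GWRR B=RRYB L=YBOO
After move 3 (R'): R=WRGR U=BYWR F=OBGW D=YOYW B=GRGB
After move 4 (R'): R=RRWG U=BGWG F=OYGR D=YBYW B=WROB
After move 5 (F): F=GORY U=BGOB R=WRGG D=WRYW L=YYOB
After move 6 (U): U=OBBG F=WRRY R=WRGG B=YYOB L=GOOB
After move 7 (F): F=RWYR U=OBBO R=BRGG D=GWYW L=GWOR
Query: B face = YYOB

Answer: Y Y O B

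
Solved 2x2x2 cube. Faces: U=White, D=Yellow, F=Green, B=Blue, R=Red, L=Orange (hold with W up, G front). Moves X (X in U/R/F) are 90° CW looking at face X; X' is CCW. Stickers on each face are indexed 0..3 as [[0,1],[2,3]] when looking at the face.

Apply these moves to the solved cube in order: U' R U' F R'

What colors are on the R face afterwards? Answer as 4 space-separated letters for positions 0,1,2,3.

After move 1 (U'): U=WWWW F=OOGG R=GGRR B=RRBB L=BBOO
After move 2 (R): R=RGRG U=WOWG F=OYGY D=YBYR B=WRWB
After move 3 (U'): U=OGWW F=BBGY R=OYRG B=RGWB L=WROO
After move 4 (F): F=GBYB U=OGOR R=WYWG D=ROYR L=WYOB
After move 5 (R'): R=YGWW U=OWOR F=GGYR D=RBYB B=RGOB
Query: R face = YGWW

Answer: Y G W W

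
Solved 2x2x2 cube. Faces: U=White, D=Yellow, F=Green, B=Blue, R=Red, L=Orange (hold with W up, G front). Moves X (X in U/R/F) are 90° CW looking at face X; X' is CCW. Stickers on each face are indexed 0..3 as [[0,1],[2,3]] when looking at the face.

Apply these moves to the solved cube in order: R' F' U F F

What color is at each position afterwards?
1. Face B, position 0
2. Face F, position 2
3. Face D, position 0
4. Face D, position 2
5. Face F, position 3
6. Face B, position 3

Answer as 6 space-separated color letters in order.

After move 1 (R'): R=RRRR U=WBWB F=GWGW D=YGYG B=YBYB
After move 2 (F'): F=WWGG U=WBRR R=GRYR D=OOYG L=OBOW
After move 3 (U): U=RWRB F=GRGG R=YBYR B=OBYB L=WWOW
After move 4 (F): F=GGGR U=RWWW R=RBBR D=YYYG L=WOOO
After move 5 (F): F=GGRG U=RWOO R=WBWR D=BRYG L=WYOY
Query 1: B[0] = O
Query 2: F[2] = R
Query 3: D[0] = B
Query 4: D[2] = Y
Query 5: F[3] = G
Query 6: B[3] = B

Answer: O R B Y G B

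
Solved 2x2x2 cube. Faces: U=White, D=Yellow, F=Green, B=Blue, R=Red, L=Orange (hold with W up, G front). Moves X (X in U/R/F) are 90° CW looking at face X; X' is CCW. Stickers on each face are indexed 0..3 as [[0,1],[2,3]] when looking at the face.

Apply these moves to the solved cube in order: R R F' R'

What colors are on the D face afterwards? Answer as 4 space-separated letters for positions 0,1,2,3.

Answer: O B Y G

Derivation:
After move 1 (R): R=RRRR U=WGWG F=GYGY D=YBYB B=WBWB
After move 2 (R): R=RRRR U=WYWY F=GBGB D=YWYW B=GBGB
After move 3 (F'): F=BBGG U=WYRR R=WRYR D=OOYW L=OYOW
After move 4 (R'): R=RRWY U=WGRG F=BYGR D=OBYG B=WBOB
Query: D face = OBYG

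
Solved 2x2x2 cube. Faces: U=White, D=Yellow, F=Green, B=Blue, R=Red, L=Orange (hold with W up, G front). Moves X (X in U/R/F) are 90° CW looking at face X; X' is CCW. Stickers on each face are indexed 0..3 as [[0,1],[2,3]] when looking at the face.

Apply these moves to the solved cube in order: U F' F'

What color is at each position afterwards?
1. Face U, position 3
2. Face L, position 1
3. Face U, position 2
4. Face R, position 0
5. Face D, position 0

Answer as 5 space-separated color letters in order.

After move 1 (U): U=WWWW F=RRGG R=BBRR B=OOBB L=GGOO
After move 2 (F'): F=RGRG U=WWBR R=YBYR D=GOYY L=GWOW
After move 3 (F'): F=GGRR U=WWYY R=OBGR D=WWYY L=GROB
Query 1: U[3] = Y
Query 2: L[1] = R
Query 3: U[2] = Y
Query 4: R[0] = O
Query 5: D[0] = W

Answer: Y R Y O W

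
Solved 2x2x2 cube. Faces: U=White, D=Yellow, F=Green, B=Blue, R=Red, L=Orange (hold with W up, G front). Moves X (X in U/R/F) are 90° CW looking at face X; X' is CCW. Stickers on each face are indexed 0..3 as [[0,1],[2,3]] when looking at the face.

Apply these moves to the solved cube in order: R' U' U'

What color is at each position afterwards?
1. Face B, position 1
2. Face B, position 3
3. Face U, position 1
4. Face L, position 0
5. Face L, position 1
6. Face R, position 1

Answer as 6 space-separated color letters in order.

After move 1 (R'): R=RRRR U=WBWB F=GWGW D=YGYG B=YBYB
After move 2 (U'): U=BBWW F=OOGW R=GWRR B=RRYB L=YBOO
After move 3 (U'): U=BWBW F=YBGW R=OORR B=GWYB L=RROO
Query 1: B[1] = W
Query 2: B[3] = B
Query 3: U[1] = W
Query 4: L[0] = R
Query 5: L[1] = R
Query 6: R[1] = O

Answer: W B W R R O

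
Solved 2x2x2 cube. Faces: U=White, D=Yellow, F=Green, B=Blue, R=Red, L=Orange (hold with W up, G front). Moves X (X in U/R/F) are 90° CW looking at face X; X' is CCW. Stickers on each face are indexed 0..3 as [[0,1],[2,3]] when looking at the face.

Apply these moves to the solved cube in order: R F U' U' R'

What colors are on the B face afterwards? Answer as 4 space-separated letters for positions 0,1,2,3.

Answer: B G R B

Derivation:
After move 1 (R): R=RRRR U=WGWG F=GYGY D=YBYB B=WBWB
After move 2 (F): F=GGYY U=WGOO R=WRGR D=RRYB L=OYOB
After move 3 (U'): U=GOWO F=OYYY R=GGGR B=WRWB L=WBOB
After move 4 (U'): U=OOGW F=WBYY R=OYGR B=GGWB L=WROB
After move 5 (R'): R=YROG U=OWGG F=WOYW D=RBYY B=BGRB
Query: B face = BGRB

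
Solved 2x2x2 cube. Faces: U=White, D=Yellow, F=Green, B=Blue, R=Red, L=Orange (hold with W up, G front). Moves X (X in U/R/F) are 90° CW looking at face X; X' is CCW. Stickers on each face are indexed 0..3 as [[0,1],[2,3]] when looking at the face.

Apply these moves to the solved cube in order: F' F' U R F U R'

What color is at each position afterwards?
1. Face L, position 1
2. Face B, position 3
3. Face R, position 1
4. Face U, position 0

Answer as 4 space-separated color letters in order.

After move 1 (F'): F=GGGG U=WWRR R=YRYR D=OOYY L=OWOW
After move 2 (F'): F=GGGG U=WWYY R=OROR D=WWYY L=OROR
After move 3 (U): U=YWYW F=ORGG R=BBOR B=ORBB L=GGOR
After move 4 (R): R=OBRB U=YRYG F=OWGY D=WBYO B=WRWB
After move 5 (F): F=GOYW U=YRRG R=YBGB D=ROYO L=GWOB
After move 6 (U): U=RYGR F=YBYW R=WRGB B=GWWB L=GOOB
After move 7 (R'): R=RBWG U=RWGG F=YYYR D=RBYW B=OWOB
Query 1: L[1] = O
Query 2: B[3] = B
Query 3: R[1] = B
Query 4: U[0] = R

Answer: O B B R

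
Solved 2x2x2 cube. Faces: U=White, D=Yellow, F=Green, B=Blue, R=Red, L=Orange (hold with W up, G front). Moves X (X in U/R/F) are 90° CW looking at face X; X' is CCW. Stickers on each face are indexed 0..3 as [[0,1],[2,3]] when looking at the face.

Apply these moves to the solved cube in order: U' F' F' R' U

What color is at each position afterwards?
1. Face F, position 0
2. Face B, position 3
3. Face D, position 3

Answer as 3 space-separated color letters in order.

Answer: G B O

Derivation:
After move 1 (U'): U=WWWW F=OOGG R=GGRR B=RRBB L=BBOO
After move 2 (F'): F=OGOG U=WWGR R=YGYR D=BOYY L=BWOW
After move 3 (F'): F=GGOO U=WWYY R=OGBR D=WWYY L=BROG
After move 4 (R'): R=GROB U=WBYR F=GWOY D=WGYO B=YRWB
After move 5 (U): U=YWRB F=GROY R=YROB B=BRWB L=GWOG
Query 1: F[0] = G
Query 2: B[3] = B
Query 3: D[3] = O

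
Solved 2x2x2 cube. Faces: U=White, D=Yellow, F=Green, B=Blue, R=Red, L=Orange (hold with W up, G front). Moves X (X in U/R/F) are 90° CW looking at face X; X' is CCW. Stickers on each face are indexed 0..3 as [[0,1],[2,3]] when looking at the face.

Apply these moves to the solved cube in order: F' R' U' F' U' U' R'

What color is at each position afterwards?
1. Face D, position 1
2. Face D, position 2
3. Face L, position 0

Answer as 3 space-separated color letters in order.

Answer: R Y G

Derivation:
After move 1 (F'): F=GGGG U=WWRR R=YRYR D=OOYY L=OWOW
After move 2 (R'): R=RRYY U=WBRB F=GWGR D=OGYG B=YBOB
After move 3 (U'): U=BBWR F=OWGR R=GWYY B=RROB L=YBOW
After move 4 (F'): F=WROG U=BBGY R=GWOY D=BWYG L=YROW
After move 5 (U'): U=BYBG F=YROG R=WROY B=GWOB L=RROW
After move 6 (U'): U=YGBB F=RROG R=YROY B=WROB L=GWOW
After move 7 (R'): R=RYYO U=YOBW F=RGOB D=BRYG B=GRWB
Query 1: D[1] = R
Query 2: D[2] = Y
Query 3: L[0] = G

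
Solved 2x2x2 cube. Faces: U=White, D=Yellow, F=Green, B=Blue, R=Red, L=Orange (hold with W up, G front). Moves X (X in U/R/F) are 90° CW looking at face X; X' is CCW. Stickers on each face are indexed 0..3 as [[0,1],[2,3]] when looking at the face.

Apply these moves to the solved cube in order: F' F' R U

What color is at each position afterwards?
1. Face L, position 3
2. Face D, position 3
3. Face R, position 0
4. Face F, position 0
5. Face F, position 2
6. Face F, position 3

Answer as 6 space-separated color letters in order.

Answer: R B Y O G Y

Derivation:
After move 1 (F'): F=GGGG U=WWRR R=YRYR D=OOYY L=OWOW
After move 2 (F'): F=GGGG U=WWYY R=OROR D=WWYY L=OROR
After move 3 (R): R=OORR U=WGYG F=GWGY D=WBYB B=YBWB
After move 4 (U): U=YWGG F=OOGY R=YBRR B=ORWB L=GWOR
Query 1: L[3] = R
Query 2: D[3] = B
Query 3: R[0] = Y
Query 4: F[0] = O
Query 5: F[2] = G
Query 6: F[3] = Y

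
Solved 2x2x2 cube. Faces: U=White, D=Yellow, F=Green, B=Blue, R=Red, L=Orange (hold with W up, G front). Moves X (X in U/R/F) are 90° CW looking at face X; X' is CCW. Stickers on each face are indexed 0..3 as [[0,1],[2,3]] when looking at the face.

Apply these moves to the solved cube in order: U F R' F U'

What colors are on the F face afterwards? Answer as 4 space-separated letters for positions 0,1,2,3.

After move 1 (U): U=WWWW F=RRGG R=BBRR B=OOBB L=GGOO
After move 2 (F): F=GRGR U=WWOG R=WBWR D=RBYY L=GYOY
After move 3 (R'): R=BRWW U=WBOO F=GWGG D=RRYR B=YOBB
After move 4 (F): F=GGGW U=WBYY R=OROW D=WBYR L=GROR
After move 5 (U'): U=BYWY F=GRGW R=GGOW B=ORBB L=YOOR
Query: F face = GRGW

Answer: G R G W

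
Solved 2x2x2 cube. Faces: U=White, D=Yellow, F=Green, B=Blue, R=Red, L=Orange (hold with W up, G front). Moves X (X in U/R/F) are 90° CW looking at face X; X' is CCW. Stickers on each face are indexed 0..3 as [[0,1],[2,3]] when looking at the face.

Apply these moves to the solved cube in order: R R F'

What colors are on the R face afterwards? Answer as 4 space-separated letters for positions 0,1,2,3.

After move 1 (R): R=RRRR U=WGWG F=GYGY D=YBYB B=WBWB
After move 2 (R): R=RRRR U=WYWY F=GBGB D=YWYW B=GBGB
After move 3 (F'): F=BBGG U=WYRR R=WRYR D=OOYW L=OYOW
Query: R face = WRYR

Answer: W R Y R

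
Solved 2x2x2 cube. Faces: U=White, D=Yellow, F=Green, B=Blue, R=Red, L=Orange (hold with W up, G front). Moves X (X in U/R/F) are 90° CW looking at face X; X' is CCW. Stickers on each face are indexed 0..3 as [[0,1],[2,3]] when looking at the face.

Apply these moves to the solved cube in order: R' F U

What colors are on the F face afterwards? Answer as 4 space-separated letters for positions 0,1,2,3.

After move 1 (R'): R=RRRR U=WBWB F=GWGW D=YGYG B=YBYB
After move 2 (F): F=GGWW U=WBOO R=WRBR D=RRYG L=OYOG
After move 3 (U): U=OWOB F=WRWW R=YBBR B=OYYB L=GGOG
Query: F face = WRWW

Answer: W R W W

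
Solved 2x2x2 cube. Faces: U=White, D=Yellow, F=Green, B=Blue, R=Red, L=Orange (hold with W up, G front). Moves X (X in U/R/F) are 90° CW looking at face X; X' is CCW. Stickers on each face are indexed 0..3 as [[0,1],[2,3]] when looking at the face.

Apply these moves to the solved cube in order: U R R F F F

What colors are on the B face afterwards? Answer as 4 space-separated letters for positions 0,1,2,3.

Answer: G O R B

Derivation:
After move 1 (U): U=WWWW F=RRGG R=BBRR B=OOBB L=GGOO
After move 2 (R): R=RBRB U=WRWG F=RYGY D=YBYO B=WOWB
After move 3 (R): R=RRBB U=WYWY F=RBGO D=YWYW B=GORB
After move 4 (F): F=GROB U=WYOG R=WRYB D=BRYW L=GYOW
After move 5 (F): F=OGBR U=WYWY R=ORGB D=YWYW L=GBOR
After move 6 (F): F=BORG U=WYRB R=WRYB D=GOYW L=GYOW
Query: B face = GORB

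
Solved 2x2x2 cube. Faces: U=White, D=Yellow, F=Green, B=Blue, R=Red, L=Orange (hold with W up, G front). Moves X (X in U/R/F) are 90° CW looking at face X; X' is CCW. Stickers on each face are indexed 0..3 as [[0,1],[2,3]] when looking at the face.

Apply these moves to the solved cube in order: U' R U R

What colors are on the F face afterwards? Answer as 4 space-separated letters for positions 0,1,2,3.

Answer: R B G R

Derivation:
After move 1 (U'): U=WWWW F=OOGG R=GGRR B=RRBB L=BBOO
After move 2 (R): R=RGRG U=WOWG F=OYGY D=YBYR B=WRWB
After move 3 (U): U=WWGO F=RGGY R=WRRG B=BBWB L=OYOO
After move 4 (R): R=RWGR U=WGGY F=RBGR D=YWYB B=OBWB
Query: F face = RBGR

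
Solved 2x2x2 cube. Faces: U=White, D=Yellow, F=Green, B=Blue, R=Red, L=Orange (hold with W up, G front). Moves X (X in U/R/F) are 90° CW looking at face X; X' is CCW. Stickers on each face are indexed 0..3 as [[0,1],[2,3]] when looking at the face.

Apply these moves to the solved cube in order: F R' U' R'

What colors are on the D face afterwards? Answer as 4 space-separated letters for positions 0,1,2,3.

After move 1 (F): F=GGGG U=WWOO R=WRWR D=RRYY L=OYOY
After move 2 (R'): R=RRWW U=WBOB F=GWGO D=RGYG B=YBRB
After move 3 (U'): U=BBWO F=OYGO R=GWWW B=RRRB L=YBOY
After move 4 (R'): R=WWGW U=BRWR F=OBGO D=RYYO B=GRGB
Query: D face = RYYO

Answer: R Y Y O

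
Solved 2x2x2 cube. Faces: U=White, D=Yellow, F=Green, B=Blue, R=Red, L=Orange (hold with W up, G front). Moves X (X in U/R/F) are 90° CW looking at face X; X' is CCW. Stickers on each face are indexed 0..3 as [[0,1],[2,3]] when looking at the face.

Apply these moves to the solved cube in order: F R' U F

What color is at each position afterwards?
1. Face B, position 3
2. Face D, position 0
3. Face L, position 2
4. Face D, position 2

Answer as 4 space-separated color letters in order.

Answer: B W O Y

Derivation:
After move 1 (F): F=GGGG U=WWOO R=WRWR D=RRYY L=OYOY
After move 2 (R'): R=RRWW U=WBOB F=GWGO D=RGYG B=YBRB
After move 3 (U): U=OWBB F=RRGO R=YBWW B=OYRB L=GWOY
After move 4 (F): F=GROR U=OWYW R=BBBW D=WYYG L=GROG
Query 1: B[3] = B
Query 2: D[0] = W
Query 3: L[2] = O
Query 4: D[2] = Y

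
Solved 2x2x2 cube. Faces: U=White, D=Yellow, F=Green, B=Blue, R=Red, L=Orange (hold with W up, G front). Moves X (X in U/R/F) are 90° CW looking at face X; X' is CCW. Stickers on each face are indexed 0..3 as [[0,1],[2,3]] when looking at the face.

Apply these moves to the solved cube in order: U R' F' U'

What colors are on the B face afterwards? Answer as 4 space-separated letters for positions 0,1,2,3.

Answer: R R Y B

Derivation:
After move 1 (U): U=WWWW F=RRGG R=BBRR B=OOBB L=GGOO
After move 2 (R'): R=BRBR U=WBWO F=RWGW D=YRYG B=YOYB
After move 3 (F'): F=WWRG U=WBBB R=RRYR D=GOYG L=GOOW
After move 4 (U'): U=BBWB F=GORG R=WWYR B=RRYB L=YOOW
Query: B face = RRYB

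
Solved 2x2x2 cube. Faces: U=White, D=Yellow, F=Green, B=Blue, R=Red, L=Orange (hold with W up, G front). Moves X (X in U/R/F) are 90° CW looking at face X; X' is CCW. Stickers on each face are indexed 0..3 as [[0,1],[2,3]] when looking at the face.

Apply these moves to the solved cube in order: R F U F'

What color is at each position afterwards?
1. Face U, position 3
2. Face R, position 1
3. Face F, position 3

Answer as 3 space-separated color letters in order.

After move 1 (R): R=RRRR U=WGWG F=GYGY D=YBYB B=WBWB
After move 2 (F): F=GGYY U=WGOO R=WRGR D=RRYB L=OYOB
After move 3 (U): U=OWOG F=WRYY R=WBGR B=OYWB L=GGOB
After move 4 (F'): F=RYWY U=OWWG R=RBRR D=GBYB L=GGOO
Query 1: U[3] = G
Query 2: R[1] = B
Query 3: F[3] = Y

Answer: G B Y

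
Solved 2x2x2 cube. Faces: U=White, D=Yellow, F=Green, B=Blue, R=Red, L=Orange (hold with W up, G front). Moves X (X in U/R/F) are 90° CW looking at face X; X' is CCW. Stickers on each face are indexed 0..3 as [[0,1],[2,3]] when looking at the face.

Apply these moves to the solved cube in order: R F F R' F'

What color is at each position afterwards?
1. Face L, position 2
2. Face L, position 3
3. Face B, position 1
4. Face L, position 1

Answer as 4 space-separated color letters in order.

Answer: O B B W

Derivation:
After move 1 (R): R=RRRR U=WGWG F=GYGY D=YBYB B=WBWB
After move 2 (F): F=GGYY U=WGOO R=WRGR D=RRYB L=OYOB
After move 3 (F): F=YGYG U=WGBY R=OROR D=GWYB L=OROR
After move 4 (R'): R=RROO U=WWBW F=YGYY D=GGYG B=BBWB
After move 5 (F'): F=GYYY U=WWRO R=GRGO D=RRYG L=OWOB
Query 1: L[2] = O
Query 2: L[3] = B
Query 3: B[1] = B
Query 4: L[1] = W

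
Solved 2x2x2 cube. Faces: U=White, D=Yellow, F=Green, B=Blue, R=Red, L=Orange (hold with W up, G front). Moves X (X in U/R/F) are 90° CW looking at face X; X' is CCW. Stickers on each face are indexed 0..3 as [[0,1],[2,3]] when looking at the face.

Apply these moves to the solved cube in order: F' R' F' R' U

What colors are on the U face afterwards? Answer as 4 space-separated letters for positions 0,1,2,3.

After move 1 (F'): F=GGGG U=WWRR R=YRYR D=OOYY L=OWOW
After move 2 (R'): R=RRYY U=WBRB F=GWGR D=OGYG B=YBOB
After move 3 (F'): F=WRGG U=WBRY R=GROY D=WWYG L=OBOR
After move 4 (R'): R=RYGO U=WORY F=WBGY D=WRYG B=GBWB
After move 5 (U): U=RWYO F=RYGY R=GBGO B=OBWB L=WBOR
Query: U face = RWYO

Answer: R W Y O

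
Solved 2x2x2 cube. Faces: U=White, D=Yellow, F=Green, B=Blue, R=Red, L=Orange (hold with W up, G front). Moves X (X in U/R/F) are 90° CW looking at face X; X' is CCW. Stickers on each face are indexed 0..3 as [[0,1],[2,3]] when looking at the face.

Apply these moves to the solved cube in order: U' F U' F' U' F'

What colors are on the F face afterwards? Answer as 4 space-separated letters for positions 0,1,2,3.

Answer: O G R B

Derivation:
After move 1 (U'): U=WWWW F=OOGG R=GGRR B=RRBB L=BBOO
After move 2 (F): F=GOGO U=WWOB R=WGWR D=RGYY L=BYOY
After move 3 (U'): U=WBWO F=BYGO R=GOWR B=WGBB L=RROY
After move 4 (F'): F=YOBG U=WBGW R=GORR D=RYYY L=ROOW
After move 5 (U'): U=BWWG F=ROBG R=YORR B=GOBB L=WGOW
After move 6 (F'): F=OGRB U=BWYR R=YORR D=GWYY L=WGOW
Query: F face = OGRB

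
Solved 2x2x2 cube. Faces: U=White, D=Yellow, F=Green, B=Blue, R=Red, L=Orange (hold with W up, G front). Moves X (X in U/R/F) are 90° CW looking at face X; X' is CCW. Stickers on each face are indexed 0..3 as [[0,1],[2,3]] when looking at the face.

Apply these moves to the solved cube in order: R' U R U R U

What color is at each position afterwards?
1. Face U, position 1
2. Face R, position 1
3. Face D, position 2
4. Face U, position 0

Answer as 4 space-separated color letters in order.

Answer: B W Y W

Derivation:
After move 1 (R'): R=RRRR U=WBWB F=GWGW D=YGYG B=YBYB
After move 2 (U): U=WWBB F=RRGW R=YBRR B=OOYB L=GWOO
After move 3 (R): R=RYRB U=WRBW F=RGGG D=YYYO B=BOWB
After move 4 (U): U=BWWR F=RYGG R=BORB B=GWWB L=RGOO
After move 5 (R): R=RBBO U=BYWG F=RYGO D=YWYG B=RWWB
After move 6 (U): U=WBGY F=RBGO R=RWBO B=RGWB L=RYOO
Query 1: U[1] = B
Query 2: R[1] = W
Query 3: D[2] = Y
Query 4: U[0] = W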